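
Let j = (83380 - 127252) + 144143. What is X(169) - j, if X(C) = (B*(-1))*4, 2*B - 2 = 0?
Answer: -100275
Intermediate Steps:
B = 1 (B = 1 + (1/2)*0 = 1 + 0 = 1)
X(C) = -4 (X(C) = (1*(-1))*4 = -1*4 = -4)
j = 100271 (j = -43872 + 144143 = 100271)
X(169) - j = -4 - 1*100271 = -4 - 100271 = -100275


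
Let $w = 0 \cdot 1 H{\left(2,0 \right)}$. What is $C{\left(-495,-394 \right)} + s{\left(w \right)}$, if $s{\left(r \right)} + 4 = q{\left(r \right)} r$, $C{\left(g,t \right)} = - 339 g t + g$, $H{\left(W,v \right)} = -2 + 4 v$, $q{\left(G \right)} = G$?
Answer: $-66115669$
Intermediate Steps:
$C{\left(g,t \right)} = g - 339 g t$ ($C{\left(g,t \right)} = - 339 g t + g = g - 339 g t$)
$w = 0$ ($w = 0 \cdot 1 \left(-2 + 4 \cdot 0\right) = 0 \left(-2 + 0\right) = 0 \left(-2\right) = 0$)
$s{\left(r \right)} = -4 + r^{2}$ ($s{\left(r \right)} = -4 + r r = -4 + r^{2}$)
$C{\left(-495,-394 \right)} + s{\left(w \right)} = - 495 \left(1 - -133566\right) - \left(4 - 0^{2}\right) = - 495 \left(1 + 133566\right) + \left(-4 + 0\right) = \left(-495\right) 133567 - 4 = -66115665 - 4 = -66115669$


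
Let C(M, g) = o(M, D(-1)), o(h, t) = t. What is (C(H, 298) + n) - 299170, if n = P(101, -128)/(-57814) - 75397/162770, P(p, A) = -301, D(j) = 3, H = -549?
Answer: -703820223371662/2352596195 ≈ -2.9917e+5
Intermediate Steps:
C(M, g) = 3
n = -1077502097/2352596195 (n = -301/(-57814) - 75397/162770 = -301*(-1/57814) - 75397*1/162770 = 301/57814 - 75397/162770 = -1077502097/2352596195 ≈ -0.45801)
(C(H, 298) + n) - 299170 = (3 - 1077502097/2352596195) - 299170 = 5980286488/2352596195 - 299170 = -703820223371662/2352596195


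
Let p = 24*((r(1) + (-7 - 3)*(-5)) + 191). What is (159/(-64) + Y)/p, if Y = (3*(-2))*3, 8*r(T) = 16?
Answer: -437/124416 ≈ -0.0035124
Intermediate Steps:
r(T) = 2 (r(T) = (⅛)*16 = 2)
Y = -18 (Y = -6*3 = -18)
p = 5832 (p = 24*((2 + (-7 - 3)*(-5)) + 191) = 24*((2 - 10*(-5)) + 191) = 24*((2 + 50) + 191) = 24*(52 + 191) = 24*243 = 5832)
(159/(-64) + Y)/p = (159/(-64) - 18)/5832 = (-1/64*159 - 18)*(1/5832) = (-159/64 - 18)*(1/5832) = -1311/64*1/5832 = -437/124416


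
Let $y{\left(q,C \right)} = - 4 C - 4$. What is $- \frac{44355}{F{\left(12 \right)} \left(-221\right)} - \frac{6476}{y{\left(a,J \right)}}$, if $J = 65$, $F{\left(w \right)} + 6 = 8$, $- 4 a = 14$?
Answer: $\frac{910757}{7293} \approx 124.88$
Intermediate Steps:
$a = - \frac{7}{2}$ ($a = \left(- \frac{1}{4}\right) 14 = - \frac{7}{2} \approx -3.5$)
$F{\left(w \right)} = 2$ ($F{\left(w \right)} = -6 + 8 = 2$)
$y{\left(q,C \right)} = -4 - 4 C$
$- \frac{44355}{F{\left(12 \right)} \left(-221\right)} - \frac{6476}{y{\left(a,J \right)}} = - \frac{44355}{2 \left(-221\right)} - \frac{6476}{-4 - 260} = - \frac{44355}{-442} - \frac{6476}{-4 - 260} = \left(-44355\right) \left(- \frac{1}{442}\right) - \frac{6476}{-264} = \frac{44355}{442} - - \frac{1619}{66} = \frac{44355}{442} + \frac{1619}{66} = \frac{910757}{7293}$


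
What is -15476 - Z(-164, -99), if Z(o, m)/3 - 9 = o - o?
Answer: -15503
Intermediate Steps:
Z(o, m) = 27 (Z(o, m) = 27 + 3*(o - o) = 27 + 3*0 = 27 + 0 = 27)
-15476 - Z(-164, -99) = -15476 - 1*27 = -15476 - 27 = -15503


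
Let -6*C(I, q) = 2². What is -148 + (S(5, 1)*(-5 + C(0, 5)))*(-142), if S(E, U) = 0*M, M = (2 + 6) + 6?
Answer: -148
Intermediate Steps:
M = 14 (M = 8 + 6 = 14)
C(I, q) = -⅔ (C(I, q) = -⅙*2² = -⅙*4 = -⅔)
S(E, U) = 0 (S(E, U) = 0*14 = 0)
-148 + (S(5, 1)*(-5 + C(0, 5)))*(-142) = -148 + (0*(-5 - ⅔))*(-142) = -148 + (0*(-17/3))*(-142) = -148 + 0*(-142) = -148 + 0 = -148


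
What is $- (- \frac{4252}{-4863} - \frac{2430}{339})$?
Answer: $\frac{3458554}{549519} \approx 6.2938$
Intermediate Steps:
$- (- \frac{4252}{-4863} - \frac{2430}{339}) = - (\left(-4252\right) \left(- \frac{1}{4863}\right) - \frac{810}{113}) = - (\frac{4252}{4863} - \frac{810}{113}) = \left(-1\right) \left(- \frac{3458554}{549519}\right) = \frac{3458554}{549519}$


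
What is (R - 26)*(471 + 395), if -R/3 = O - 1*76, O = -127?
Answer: 504878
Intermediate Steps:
R = 609 (R = -3*(-127 - 1*76) = -3*(-127 - 76) = -3*(-203) = 609)
(R - 26)*(471 + 395) = (609 - 26)*(471 + 395) = 583*866 = 504878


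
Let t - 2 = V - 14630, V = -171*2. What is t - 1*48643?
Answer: -63613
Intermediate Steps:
V = -342
t = -14970 (t = 2 + (-342 - 14630) = 2 - 14972 = -14970)
t - 1*48643 = -14970 - 1*48643 = -14970 - 48643 = -63613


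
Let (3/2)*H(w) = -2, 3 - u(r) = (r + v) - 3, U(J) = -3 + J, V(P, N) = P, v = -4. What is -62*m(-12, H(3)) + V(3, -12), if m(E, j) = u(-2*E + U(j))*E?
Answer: -7189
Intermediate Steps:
u(r) = 10 - r (u(r) = 3 - ((r - 4) - 3) = 3 - ((-4 + r) - 3) = 3 - (-7 + r) = 3 + (7 - r) = 10 - r)
H(w) = -4/3 (H(w) = (⅔)*(-2) = -4/3)
m(E, j) = E*(13 - j + 2*E) (m(E, j) = (10 - (-2*E + (-3 + j)))*E = (10 - (-3 + j - 2*E))*E = (10 + (3 - j + 2*E))*E = (13 - j + 2*E)*E = E*(13 - j + 2*E))
-62*m(-12, H(3)) + V(3, -12) = -(-744)*(13 - 1*(-4/3) + 2*(-12)) + 3 = -(-744)*(13 + 4/3 - 24) + 3 = -(-744)*(-29)/3 + 3 = -62*116 + 3 = -7192 + 3 = -7189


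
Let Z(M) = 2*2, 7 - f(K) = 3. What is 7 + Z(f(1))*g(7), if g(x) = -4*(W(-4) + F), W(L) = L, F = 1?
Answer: 55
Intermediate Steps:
f(K) = 4 (f(K) = 7 - 1*3 = 7 - 3 = 4)
g(x) = 12 (g(x) = -4*(-4 + 1) = -4*(-3) = 12)
Z(M) = 4
7 + Z(f(1))*g(7) = 7 + 4*12 = 7 + 48 = 55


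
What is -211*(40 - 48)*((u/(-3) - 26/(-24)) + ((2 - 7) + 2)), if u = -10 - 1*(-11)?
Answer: -3798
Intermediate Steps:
u = 1 (u = -10 + 11 = 1)
-211*(40 - 48)*((u/(-3) - 26/(-24)) + ((2 - 7) + 2)) = -211*(40 - 48)*((1/(-3) - 26/(-24)) + ((2 - 7) + 2)) = -(-1688)*((1*(-1/3) - 26*(-1/24)) + (-5 + 2)) = -(-1688)*((-1/3 + 13/12) - 3) = -(-1688)*(3/4 - 3) = -(-1688)*(-9)/4 = -211*18 = -3798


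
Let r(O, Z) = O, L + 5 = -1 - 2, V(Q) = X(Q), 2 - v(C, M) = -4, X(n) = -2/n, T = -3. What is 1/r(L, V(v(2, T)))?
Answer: -⅛ ≈ -0.12500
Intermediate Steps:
v(C, M) = 6 (v(C, M) = 2 - 1*(-4) = 2 + 4 = 6)
V(Q) = -2/Q
L = -8 (L = -5 + (-1 - 2) = -5 - 3 = -8)
1/r(L, V(v(2, T))) = 1/(-8) = -⅛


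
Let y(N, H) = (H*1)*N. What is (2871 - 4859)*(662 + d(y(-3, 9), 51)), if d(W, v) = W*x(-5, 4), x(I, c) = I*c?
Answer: -2389576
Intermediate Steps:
y(N, H) = H*N
d(W, v) = -20*W (d(W, v) = W*(-5*4) = W*(-20) = -20*W)
(2871 - 4859)*(662 + d(y(-3, 9), 51)) = (2871 - 4859)*(662 - 180*(-3)) = -1988*(662 - 20*(-27)) = -1988*(662 + 540) = -1988*1202 = -2389576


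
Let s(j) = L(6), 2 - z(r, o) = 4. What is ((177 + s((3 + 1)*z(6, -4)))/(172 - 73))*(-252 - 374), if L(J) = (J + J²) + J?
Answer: -15650/11 ≈ -1422.7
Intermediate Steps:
z(r, o) = -2 (z(r, o) = 2 - 1*4 = 2 - 4 = -2)
L(J) = J² + 2*J
s(j) = 48 (s(j) = 6*(2 + 6) = 6*8 = 48)
((177 + s((3 + 1)*z(6, -4)))/(172 - 73))*(-252 - 374) = ((177 + 48)/(172 - 73))*(-252 - 374) = (225/99)*(-626) = (225*(1/99))*(-626) = (25/11)*(-626) = -15650/11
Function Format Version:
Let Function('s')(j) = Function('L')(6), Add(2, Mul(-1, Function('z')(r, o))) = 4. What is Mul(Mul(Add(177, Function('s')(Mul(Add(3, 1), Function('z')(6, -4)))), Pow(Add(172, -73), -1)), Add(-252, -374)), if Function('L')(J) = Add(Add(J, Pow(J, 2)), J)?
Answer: Rational(-15650, 11) ≈ -1422.7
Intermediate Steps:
Function('z')(r, o) = -2 (Function('z')(r, o) = Add(2, Mul(-1, 4)) = Add(2, -4) = -2)
Function('L')(J) = Add(Pow(J, 2), Mul(2, J))
Function('s')(j) = 48 (Function('s')(j) = Mul(6, Add(2, 6)) = Mul(6, 8) = 48)
Mul(Mul(Add(177, Function('s')(Mul(Add(3, 1), Function('z')(6, -4)))), Pow(Add(172, -73), -1)), Add(-252, -374)) = Mul(Mul(Add(177, 48), Pow(Add(172, -73), -1)), Add(-252, -374)) = Mul(Mul(225, Pow(99, -1)), -626) = Mul(Mul(225, Rational(1, 99)), -626) = Mul(Rational(25, 11), -626) = Rational(-15650, 11)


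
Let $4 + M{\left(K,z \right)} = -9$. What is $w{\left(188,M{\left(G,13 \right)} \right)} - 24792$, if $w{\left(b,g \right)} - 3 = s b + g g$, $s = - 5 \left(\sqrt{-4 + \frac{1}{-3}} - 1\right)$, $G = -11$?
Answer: $-23680 - \frac{940 i \sqrt{39}}{3} \approx -23680.0 - 1956.8 i$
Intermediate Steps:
$M{\left(K,z \right)} = -13$ ($M{\left(K,z \right)} = -4 - 9 = -13$)
$s = 5 - \frac{5 i \sqrt{39}}{3}$ ($s = - 5 \left(\sqrt{-4 - \frac{1}{3}} - 1\right) = - 5 \left(\sqrt{- \frac{13}{3}} - 1\right) = - 5 \left(\frac{i \sqrt{39}}{3} - 1\right) = - 5 \left(-1 + \frac{i \sqrt{39}}{3}\right) = 5 - \frac{5 i \sqrt{39}}{3} \approx 5.0 - 10.408 i$)
$w{\left(b,g \right)} = 3 + g^{2} + b \left(5 - \frac{5 i \sqrt{39}}{3}\right)$ ($w{\left(b,g \right)} = 3 + \left(\left(5 - \frac{5 i \sqrt{39}}{3}\right) b + g g\right) = 3 + \left(b \left(5 - \frac{5 i \sqrt{39}}{3}\right) + g^{2}\right) = 3 + \left(g^{2} + b \left(5 - \frac{5 i \sqrt{39}}{3}\right)\right) = 3 + g^{2} + b \left(5 - \frac{5 i \sqrt{39}}{3}\right)$)
$w{\left(188,M{\left(G,13 \right)} \right)} - 24792 = \left(3 + \left(-13\right)^{2} + \frac{5}{3} \cdot 188 \left(3 - i \sqrt{39}\right)\right) - 24792 = \left(3 + 169 + \left(940 - \frac{940 i \sqrt{39}}{3}\right)\right) - 24792 = \left(1112 - \frac{940 i \sqrt{39}}{3}\right) - 24792 = -23680 - \frac{940 i \sqrt{39}}{3}$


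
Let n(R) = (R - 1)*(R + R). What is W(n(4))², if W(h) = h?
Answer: 576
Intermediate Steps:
n(R) = 2*R*(-1 + R) (n(R) = (-1 + R)*(2*R) = 2*R*(-1 + R))
W(n(4))² = (2*4*(-1 + 4))² = (2*4*3)² = 24² = 576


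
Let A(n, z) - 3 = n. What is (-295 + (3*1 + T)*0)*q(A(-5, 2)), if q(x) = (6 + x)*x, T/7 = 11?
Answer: 2360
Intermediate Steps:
T = 77 (T = 7*11 = 77)
A(n, z) = 3 + n
q(x) = x*(6 + x)
(-295 + (3*1 + T)*0)*q(A(-5, 2)) = (-295 + (3*1 + 77)*0)*((3 - 5)*(6 + (3 - 5))) = (-295 + (3 + 77)*0)*(-2*(6 - 2)) = (-295 + 80*0)*(-2*4) = (-295 + 0)*(-8) = -295*(-8) = 2360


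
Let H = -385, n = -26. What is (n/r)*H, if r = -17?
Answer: -10010/17 ≈ -588.82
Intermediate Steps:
(n/r)*H = -26/(-17)*(-385) = -26*(-1/17)*(-385) = (26/17)*(-385) = -10010/17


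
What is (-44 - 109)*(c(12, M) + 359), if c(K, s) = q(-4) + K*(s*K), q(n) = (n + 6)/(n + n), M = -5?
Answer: 221085/4 ≈ 55271.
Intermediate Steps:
q(n) = (6 + n)/(2*n) (q(n) = (6 + n)/((2*n)) = (6 + n)*(1/(2*n)) = (6 + n)/(2*n))
c(K, s) = -¼ + s*K² (c(K, s) = (½)*(6 - 4)/(-4) + K*(s*K) = (½)*(-¼)*2 + K*(K*s) = -¼ + s*K²)
(-44 - 109)*(c(12, M) + 359) = (-44 - 109)*((-¼ - 5*12²) + 359) = -153*((-¼ - 5*144) + 359) = -153*((-¼ - 720) + 359) = -153*(-2881/4 + 359) = -153*(-1445/4) = 221085/4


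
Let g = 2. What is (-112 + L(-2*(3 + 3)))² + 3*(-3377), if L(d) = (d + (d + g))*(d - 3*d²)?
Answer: 93228205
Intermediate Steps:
L(d) = (2 + 2*d)*(d - 3*d²) (L(d) = (d + (d + 2))*(d - 3*d²) = (d + (2 + d))*(d - 3*d²) = (2 + 2*d)*(d - 3*d²))
(-112 + L(-2*(3 + 3)))² + 3*(-3377) = (-112 + 2*(-2*(3 + 3))*(1 - 3*4*(3 + 3)² - (-4)*(3 + 3)))² + 3*(-3377) = (-112 + 2*(-2*6)*(1 - 3*(-2*6)² - (-4)*6))² - 10131 = (-112 + 2*(-12)*(1 - 3*(-12)² - 2*(-12)))² - 10131 = (-112 + 2*(-12)*(1 - 3*144 + 24))² - 10131 = (-112 + 2*(-12)*(1 - 432 + 24))² - 10131 = (-112 + 2*(-12)*(-407))² - 10131 = (-112 + 9768)² - 10131 = 9656² - 10131 = 93238336 - 10131 = 93228205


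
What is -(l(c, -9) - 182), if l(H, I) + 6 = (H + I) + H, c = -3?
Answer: 203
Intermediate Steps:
l(H, I) = -6 + I + 2*H (l(H, I) = -6 + ((H + I) + H) = -6 + (I + 2*H) = -6 + I + 2*H)
-(l(c, -9) - 182) = -((-6 - 9 + 2*(-3)) - 182) = -((-6 - 9 - 6) - 182) = -(-21 - 182) = -1*(-203) = 203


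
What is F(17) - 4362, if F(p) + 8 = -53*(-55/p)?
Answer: -71375/17 ≈ -4198.5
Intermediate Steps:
F(p) = -8 + 2915/p (F(p) = -8 - 53*(-55/p) = -8 - (-2915)/p = -8 + 2915/p)
F(17) - 4362 = (-8 + 2915/17) - 4362 = 2779/17 - 4362 = -71375/17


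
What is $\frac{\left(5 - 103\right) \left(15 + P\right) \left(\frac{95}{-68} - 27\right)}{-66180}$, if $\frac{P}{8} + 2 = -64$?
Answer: $\frac{16179849}{750040} \approx 21.572$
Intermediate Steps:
$P = -528$ ($P = -16 + 8 \left(-64\right) = -16 - 512 = -528$)
$\frac{\left(5 - 103\right) \left(15 + P\right) \left(\frac{95}{-68} - 27\right)}{-66180} = \frac{\left(5 - 103\right) \left(15 - 528\right) \left(\frac{95}{-68} - 27\right)}{-66180} = - 98 \left(- 513 \left(95 \left(- \frac{1}{68}\right) - 27\right)\right) \left(- \frac{1}{66180}\right) = - 98 \left(- 513 \left(- \frac{95}{68} - 27\right)\right) \left(- \frac{1}{66180}\right) = - 98 \left(\left(-513\right) \left(- \frac{1931}{68}\right)\right) \left(- \frac{1}{66180}\right) = \left(-98\right) \frac{990603}{68} \left(- \frac{1}{66180}\right) = \left(- \frac{48539547}{34}\right) \left(- \frac{1}{66180}\right) = \frac{16179849}{750040}$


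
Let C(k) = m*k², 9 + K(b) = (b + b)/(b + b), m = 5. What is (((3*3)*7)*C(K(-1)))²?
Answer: 406425600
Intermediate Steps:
K(b) = -8 (K(b) = -9 + (b + b)/(b + b) = -9 + (2*b)/((2*b)) = -9 + (2*b)*(1/(2*b)) = -9 + 1 = -8)
C(k) = 5*k²
(((3*3)*7)*C(K(-1)))² = (((3*3)*7)*(5*(-8)²))² = ((9*7)*(5*64))² = (63*320)² = 20160² = 406425600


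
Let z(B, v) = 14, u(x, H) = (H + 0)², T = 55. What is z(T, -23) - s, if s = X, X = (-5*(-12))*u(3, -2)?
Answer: -226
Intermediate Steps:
u(x, H) = H²
X = 240 (X = -5*(-12)*(-2)² = 60*4 = 240)
s = 240
z(T, -23) - s = 14 - 1*240 = 14 - 240 = -226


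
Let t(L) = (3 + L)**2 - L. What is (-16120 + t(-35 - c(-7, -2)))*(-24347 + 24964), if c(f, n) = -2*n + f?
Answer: -9407399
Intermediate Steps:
c(f, n) = f - 2*n
(-16120 + t(-35 - c(-7, -2)))*(-24347 + 24964) = (-16120 + ((3 + (-35 - (-7 - 2*(-2))))**2 - (-35 - (-7 - 2*(-2)))))*(-24347 + 24964) = (-16120 + ((3 + (-35 - (-7 + 4)))**2 - (-35 - (-7 + 4))))*617 = (-16120 + ((3 + (-35 - 1*(-3)))**2 - (-35 - 1*(-3))))*617 = (-16120 + ((3 + (-35 + 3))**2 - (-35 + 3)))*617 = (-16120 + ((3 - 32)**2 - 1*(-32)))*617 = (-16120 + ((-29)**2 + 32))*617 = (-16120 + (841 + 32))*617 = (-16120 + 873)*617 = -15247*617 = -9407399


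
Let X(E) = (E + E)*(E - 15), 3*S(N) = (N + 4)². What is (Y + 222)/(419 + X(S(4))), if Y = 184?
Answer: 3654/6203 ≈ 0.58907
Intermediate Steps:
S(N) = (4 + N)²/3 (S(N) = (N + 4)²/3 = (4 + N)²/3)
X(E) = 2*E*(-15 + E) (X(E) = (2*E)*(-15 + E) = 2*E*(-15 + E))
(Y + 222)/(419 + X(S(4))) = (184 + 222)/(419 + 2*((4 + 4)²/3)*(-15 + (4 + 4)²/3)) = 406/(419 + 2*((⅓)*8²)*(-15 + (⅓)*8²)) = 406/(419 + 2*((⅓)*64)*(-15 + (⅓)*64)) = 406/(419 + 2*(64/3)*(-15 + 64/3)) = 406/(419 + 2*(64/3)*(19/3)) = 406/(419 + 2432/9) = 406/(6203/9) = 406*(9/6203) = 3654/6203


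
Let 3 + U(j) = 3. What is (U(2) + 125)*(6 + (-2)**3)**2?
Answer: 500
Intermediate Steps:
U(j) = 0 (U(j) = -3 + 3 = 0)
(U(2) + 125)*(6 + (-2)**3)**2 = (0 + 125)*(6 + (-2)**3)**2 = 125*(6 - 8)**2 = 125*(-2)**2 = 125*4 = 500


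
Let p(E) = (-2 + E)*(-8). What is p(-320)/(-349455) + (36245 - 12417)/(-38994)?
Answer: -468181238/757036015 ≈ -0.61844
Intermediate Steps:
p(E) = 16 - 8*E
p(-320)/(-349455) + (36245 - 12417)/(-38994) = (16 - 8*(-320))/(-349455) + (36245 - 12417)/(-38994) = (16 + 2560)*(-1/349455) + 23828*(-1/38994) = 2576*(-1/349455) - 11914/19497 = -2576/349455 - 11914/19497 = -468181238/757036015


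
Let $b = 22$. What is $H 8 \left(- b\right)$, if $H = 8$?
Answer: $-1408$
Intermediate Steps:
$H 8 \left(- b\right) = 8 \cdot 8 \left(\left(-1\right) 22\right) = 64 \left(-22\right) = -1408$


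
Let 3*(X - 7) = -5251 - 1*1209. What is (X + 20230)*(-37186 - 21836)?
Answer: -1067334174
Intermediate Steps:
X = -6439/3 (X = 7 + (-5251 - 1*1209)/3 = 7 + (-5251 - 1209)/3 = 7 + (⅓)*(-6460) = 7 - 6460/3 = -6439/3 ≈ -2146.3)
(X + 20230)*(-37186 - 21836) = (-6439/3 + 20230)*(-37186 - 21836) = (54251/3)*(-59022) = -1067334174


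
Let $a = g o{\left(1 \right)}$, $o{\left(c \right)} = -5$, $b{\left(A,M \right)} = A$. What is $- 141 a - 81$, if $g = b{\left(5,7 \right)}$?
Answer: $3444$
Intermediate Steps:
$g = 5$
$a = -25$ ($a = 5 \left(-5\right) = -25$)
$- 141 a - 81 = \left(-141\right) \left(-25\right) - 81 = 3525 - 81 = 3444$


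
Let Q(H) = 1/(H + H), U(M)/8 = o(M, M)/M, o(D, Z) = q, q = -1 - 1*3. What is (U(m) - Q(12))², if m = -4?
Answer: 36481/576 ≈ 63.335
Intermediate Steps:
q = -4 (q = -1 - 3 = -4)
o(D, Z) = -4
U(M) = -32/M (U(M) = 8*(-4/M) = -32/M)
Q(H) = 1/(2*H)
(U(m) - Q(12))² = (-32/(-4) - 1/(2*12))² = (-32*(-¼) - 1/(2*12))² = (8 - 1*1/24)² = (8 - 1/24)² = (191/24)² = 36481/576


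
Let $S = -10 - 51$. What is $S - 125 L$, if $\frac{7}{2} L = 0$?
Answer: $-61$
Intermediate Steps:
$S = -61$
$L = 0$ ($L = \frac{2}{7} \cdot 0 = 0$)
$S - 125 L = -61 - 0 = -61 + 0 = -61$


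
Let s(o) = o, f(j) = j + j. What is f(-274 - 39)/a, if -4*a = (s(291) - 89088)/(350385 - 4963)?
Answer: -864936688/88797 ≈ -9740.6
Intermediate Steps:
f(j) = 2*j
a = 88797/1381688 (a = -(291 - 89088)/(4*(350385 - 4963)) = -(-88797)/(4*345422) = -¼*(-88797/345422) = 88797/1381688 ≈ 0.064267)
f(-274 - 39)/a = (2*(-274 - 39))/(88797/1381688) = (2*(-313))*(1381688/88797) = -626*1381688/88797 = -864936688/88797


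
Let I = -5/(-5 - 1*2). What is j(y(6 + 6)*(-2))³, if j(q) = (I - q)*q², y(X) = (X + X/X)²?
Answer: 19874438314536656642693824/343 ≈ 5.7943e+22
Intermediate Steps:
I = 5/7 (I = -5/(-5 - 2) = -5/(-7) = -5*(-⅐) = 5/7 ≈ 0.71429)
y(X) = (1 + X)² (y(X) = (X + 1)² = (1 + X)²)
j(q) = q²*(5/7 - q) (j(q) = (5/7 - q)*q² = q²*(5/7 - q))
j(y(6 + 6)*(-2))³ = (((1 + (6 + 6))²*(-2))²*(5/7 - (1 + (6 + 6))²*(-2)))³ = (((1 + 12)²*(-2))²*(5/7 - (1 + 12)²*(-2)))³ = ((13²*(-2))²*(5/7 - 13²*(-2)))³ = ((169*(-2))²*(5/7 - 169*(-2)))³ = ((-338)²*(5/7 - 1*(-338)))³ = (114244*(5/7 + 338))³ = (114244*(2371/7))³ = (270872524/7)³ = 19874438314536656642693824/343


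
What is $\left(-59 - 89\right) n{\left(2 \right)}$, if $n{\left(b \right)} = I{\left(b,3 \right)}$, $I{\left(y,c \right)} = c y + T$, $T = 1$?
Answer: $-1036$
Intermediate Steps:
$I{\left(y,c \right)} = 1 + c y$ ($I{\left(y,c \right)} = c y + 1 = 1 + c y$)
$n{\left(b \right)} = 1 + 3 b$
$\left(-59 - 89\right) n{\left(2 \right)} = \left(-59 - 89\right) \left(1 + 3 \cdot 2\right) = - 148 \left(1 + 6\right) = \left(-148\right) 7 = -1036$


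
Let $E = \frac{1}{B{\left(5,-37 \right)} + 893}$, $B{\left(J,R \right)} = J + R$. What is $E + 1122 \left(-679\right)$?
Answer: $- \frac{655942517}{861} \approx -7.6184 \cdot 10^{5}$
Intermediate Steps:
$E = \frac{1}{861}$ ($E = \frac{1}{\left(5 - 37\right) + 893} = \frac{1}{-32 + 893} = \frac{1}{861} \approx 0.0011614$)
$E + 1122 \left(-679\right) = \frac{1}{861} + 1122 \left(-679\right) = \frac{1}{861} - 761838 = - \frac{655942517}{861}$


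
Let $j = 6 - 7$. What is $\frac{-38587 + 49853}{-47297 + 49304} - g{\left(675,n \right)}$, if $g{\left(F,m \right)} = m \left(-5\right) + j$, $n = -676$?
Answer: $- \frac{6770387}{2007} \approx -3373.4$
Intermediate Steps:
$j = -1$ ($j = 6 - 7 = -1$)
$g{\left(F,m \right)} = -1 - 5 m$ ($g{\left(F,m \right)} = m \left(-5\right) - 1 = - 5 m - 1 = -1 - 5 m$)
$\frac{-38587 + 49853}{-47297 + 49304} - g{\left(675,n \right)} = \frac{-38587 + 49853}{-47297 + 49304} - \left(-1 - -3380\right) = \frac{11266}{2007} - \left(-1 + 3380\right) = 11266 \cdot \frac{1}{2007} - 3379 = \frac{11266}{2007} - 3379 = - \frac{6770387}{2007}$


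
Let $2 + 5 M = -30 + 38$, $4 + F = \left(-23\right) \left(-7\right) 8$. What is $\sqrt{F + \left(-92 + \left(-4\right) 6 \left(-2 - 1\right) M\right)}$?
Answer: $\frac{2 \sqrt{7990}}{5} \approx 35.755$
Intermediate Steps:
$F = 1284$ ($F = -4 + \left(-23\right) \left(-7\right) 8 = -4 + 161 \cdot 8 = -4 + 1288 = 1284$)
$M = \frac{6}{5}$ ($M = - \frac{2}{5} + \frac{-30 + 38}{5} = - \frac{2}{5} + \frac{1}{5} \cdot 8 = - \frac{2}{5} + \frac{8}{5} = \frac{6}{5} \approx 1.2$)
$\sqrt{F + \left(-92 + \left(-4\right) 6 \left(-2 - 1\right) M\right)} = \sqrt{1284 - \left(92 - \left(-4\right) 6 \left(-2 - 1\right) \frac{6}{5}\right)} = \sqrt{1284 - \left(92 - \left(-24\right) \left(-3\right) \frac{6}{5}\right)} = \sqrt{1284 + \left(-92 + 72 \cdot \frac{6}{5}\right)} = \sqrt{1284 + \left(-92 + \frac{432}{5}\right)} = \sqrt{1284 - \frac{28}{5}} = \sqrt{\frac{6392}{5}} = \frac{2 \sqrt{7990}}{5}$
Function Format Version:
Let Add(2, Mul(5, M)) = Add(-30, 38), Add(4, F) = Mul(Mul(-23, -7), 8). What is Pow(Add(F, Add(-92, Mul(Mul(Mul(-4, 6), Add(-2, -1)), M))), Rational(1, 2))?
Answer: Mul(Rational(2, 5), Pow(7990, Rational(1, 2))) ≈ 35.755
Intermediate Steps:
F = 1284 (F = Add(-4, Mul(Mul(-23, -7), 8)) = Add(-4, Mul(161, 8)) = Add(-4, 1288) = 1284)
M = Rational(6, 5) (M = Add(Rational(-2, 5), Mul(Rational(1, 5), Add(-30, 38))) = Add(Rational(-2, 5), Mul(Rational(1, 5), 8)) = Add(Rational(-2, 5), Rational(8, 5)) = Rational(6, 5) ≈ 1.2000)
Pow(Add(F, Add(-92, Mul(Mul(Mul(-4, 6), Add(-2, -1)), M))), Rational(1, 2)) = Pow(Add(1284, Add(-92, Mul(Mul(Mul(-4, 6), Add(-2, -1)), Rational(6, 5)))), Rational(1, 2)) = Pow(Add(1284, Add(-92, Mul(Mul(-24, -3), Rational(6, 5)))), Rational(1, 2)) = Pow(Add(1284, Add(-92, Mul(72, Rational(6, 5)))), Rational(1, 2)) = Pow(Add(1284, Add(-92, Rational(432, 5))), Rational(1, 2)) = Pow(Add(1284, Rational(-28, 5)), Rational(1, 2)) = Pow(Rational(6392, 5), Rational(1, 2)) = Mul(Rational(2, 5), Pow(7990, Rational(1, 2)))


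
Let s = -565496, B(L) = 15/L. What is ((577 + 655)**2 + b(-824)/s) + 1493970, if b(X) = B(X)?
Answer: 1403401746894991/465968704 ≈ 3.0118e+6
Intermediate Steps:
b(X) = 15/X
((577 + 655)**2 + b(-824)/s) + 1493970 = ((577 + 655)**2 + (15/(-824))/(-565496)) + 1493970 = (1232**2 + (15*(-1/824))*(-1/565496)) + 1493970 = (1517824 - 15/824*(-1/565496)) + 1493970 = (1517824 + 15/465968704) + 1493970 = 707258482180111/465968704 + 1493970 = 1403401746894991/465968704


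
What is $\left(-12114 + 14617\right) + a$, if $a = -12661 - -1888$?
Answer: $-8270$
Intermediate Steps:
$a = -10773$ ($a = -12661 + 1888 = -10773$)
$\left(-12114 + 14617\right) + a = \left(-12114 + 14617\right) - 10773 = 2503 - 10773 = -8270$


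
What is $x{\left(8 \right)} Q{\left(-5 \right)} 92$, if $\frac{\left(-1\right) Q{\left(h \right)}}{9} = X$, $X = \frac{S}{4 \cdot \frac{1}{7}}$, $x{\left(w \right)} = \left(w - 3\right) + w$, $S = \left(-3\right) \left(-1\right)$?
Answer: $-56511$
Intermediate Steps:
$S = 3$
$x{\left(w \right)} = -3 + 2 w$ ($x{\left(w \right)} = \left(-3 + w\right) + w = -3 + 2 w$)
$X = \frac{21}{4}$ ($X = \frac{3}{4 \cdot \frac{1}{7}} = \frac{3}{\frac{4}{7}} = 3 \cdot \frac{7}{4} = \frac{21}{4} \approx 5.25$)
$Q{\left(h \right)} = - \frac{189}{4}$ ($Q{\left(h \right)} = \left(-9\right) \frac{21}{4} = - \frac{189}{4}$)
$x{\left(8 \right)} Q{\left(-5 \right)} 92 = \left(-3 + 2 \cdot 8\right) \left(- \frac{189}{4}\right) 92 = \left(-3 + 16\right) \left(- \frac{189}{4}\right) 92 = 13 \left(- \frac{189}{4}\right) 92 = \left(- \frac{2457}{4}\right) 92 = -56511$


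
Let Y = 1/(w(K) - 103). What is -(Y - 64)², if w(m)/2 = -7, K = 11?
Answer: -56085121/13689 ≈ -4097.1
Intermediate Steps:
w(m) = -14 (w(m) = 2*(-7) = -14)
Y = -1/117 (Y = 1/(-14 - 103) = 1/(-117) = -1/117 ≈ -0.0085470)
-(Y - 64)² = -(-1/117 - 64)² = -(-7489/117)² = -1*56085121/13689 = -56085121/13689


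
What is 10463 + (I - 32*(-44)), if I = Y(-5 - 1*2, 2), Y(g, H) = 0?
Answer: 11871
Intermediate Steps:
I = 0
10463 + (I - 32*(-44)) = 10463 + (0 - 32*(-44)) = 10463 + (0 + 1408) = 10463 + 1408 = 11871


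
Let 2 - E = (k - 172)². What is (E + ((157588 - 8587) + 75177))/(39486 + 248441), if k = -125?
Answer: 135971/287927 ≈ 0.47224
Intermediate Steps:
E = -88207 (E = 2 - (-125 - 172)² = 2 - 1*(-297)² = 2 - 1*88209 = 2 - 88209 = -88207)
(E + ((157588 - 8587) + 75177))/(39486 + 248441) = (-88207 + ((157588 - 8587) + 75177))/(39486 + 248441) = (-88207 + (149001 + 75177))/287927 = (-88207 + 224178)*(1/287927) = 135971*(1/287927) = 135971/287927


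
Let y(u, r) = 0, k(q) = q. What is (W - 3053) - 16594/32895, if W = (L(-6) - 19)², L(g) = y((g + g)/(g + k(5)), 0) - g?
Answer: -94885774/32895 ≈ -2884.5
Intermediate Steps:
L(g) = -g (L(g) = 0 - g = -g)
W = 169 (W = (-1*(-6) - 19)² = (6 - 19)² = (-13)² = 169)
(W - 3053) - 16594/32895 = (169 - 3053) - 16594/32895 = -2884 - 16594*1/32895 = -2884 - 16594/32895 = -94885774/32895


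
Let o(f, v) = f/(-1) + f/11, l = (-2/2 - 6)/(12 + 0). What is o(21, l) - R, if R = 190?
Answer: -2300/11 ≈ -209.09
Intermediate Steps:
l = -7/12 (l = (-2*1/2 - 6)/12 = (-1 - 6)*(1/12) = -7*1/12 = -7/12 ≈ -0.58333)
o(f, v) = -10*f/11 (o(f, v) = f*(-1) + f*(1/11) = -f + f/11 = -10*f/11)
o(21, l) - R = -10/11*21 - 1*190 = -210/11 - 190 = -2300/11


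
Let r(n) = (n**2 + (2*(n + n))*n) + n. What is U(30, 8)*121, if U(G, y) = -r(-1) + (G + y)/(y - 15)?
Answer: -7986/7 ≈ -1140.9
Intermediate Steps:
r(n) = n + 5*n**2 (r(n) = (n**2 + (2*(2*n))*n) + n = (n**2 + (4*n)*n) + n = (n**2 + 4*n**2) + n = 5*n**2 + n = n + 5*n**2)
U(G, y) = -4 + (G + y)/(-15 + y) (U(G, y) = -(-1)*(1 + 5*(-1)) + (G + y)/(y - 15) = -(-1)*(1 - 5) + (G + y)/(-15 + y) = -(-1)*(-4) + (G + y)/(-15 + y) = -1*4 + (G + y)/(-15 + y) = -4 + (G + y)/(-15 + y))
U(30, 8)*121 = ((60 + 30 - 3*8)/(-15 + 8))*121 = ((60 + 30 - 24)/(-7))*121 = -1/7*66*121 = -66/7*121 = -7986/7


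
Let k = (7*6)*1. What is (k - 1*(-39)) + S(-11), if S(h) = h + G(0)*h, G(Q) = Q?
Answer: 70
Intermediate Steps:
S(h) = h (S(h) = h + 0*h = h + 0 = h)
k = 42 (k = 42*1 = 42)
(k - 1*(-39)) + S(-11) = (42 - 1*(-39)) - 11 = (42 + 39) - 11 = 81 - 11 = 70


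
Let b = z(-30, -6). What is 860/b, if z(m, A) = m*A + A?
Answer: 430/87 ≈ 4.9425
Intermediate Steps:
z(m, A) = A + A*m (z(m, A) = A*m + A = A + A*m)
b = 174 (b = -6*(1 - 30) = -6*(-29) = 174)
860/b = 860/174 = 860*(1/174) = 430/87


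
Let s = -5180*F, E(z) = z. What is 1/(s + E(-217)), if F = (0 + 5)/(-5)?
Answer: 1/4963 ≈ 0.00020149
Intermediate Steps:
F = -1 (F = -⅕*5 = -1)
s = 5180 (s = -5180*(-1) = 5180)
1/(s + E(-217)) = 1/(5180 - 217) = 1/4963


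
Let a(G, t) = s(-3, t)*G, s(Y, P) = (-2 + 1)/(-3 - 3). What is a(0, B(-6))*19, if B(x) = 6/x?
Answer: 0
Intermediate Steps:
s(Y, P) = ⅙ (s(Y, P) = -1/(-6) = -1*(-⅙) = ⅙)
a(G, t) = G/6
a(0, B(-6))*19 = ((⅙)*0)*19 = 0*19 = 0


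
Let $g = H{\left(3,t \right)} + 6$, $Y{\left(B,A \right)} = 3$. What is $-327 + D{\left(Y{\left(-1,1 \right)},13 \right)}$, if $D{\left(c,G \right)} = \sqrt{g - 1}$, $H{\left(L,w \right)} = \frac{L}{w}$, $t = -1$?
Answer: $-327 + \sqrt{2} \approx -325.59$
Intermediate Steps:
$g = 3$ ($g = \frac{3}{-1} + 6 = 3 \left(-1\right) + 6 = -3 + 6 = 3$)
$D{\left(c,G \right)} = \sqrt{2}$ ($D{\left(c,G \right)} = \sqrt{3 - 1} = \sqrt{2}$)
$-327 + D{\left(Y{\left(-1,1 \right)},13 \right)} = -327 + \sqrt{2}$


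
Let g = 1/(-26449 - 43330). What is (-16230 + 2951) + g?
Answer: -926595342/69779 ≈ -13279.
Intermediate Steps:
g = -1/69779 (g = 1/(-69779) = -1/69779 ≈ -1.4331e-5)
(-16230 + 2951) + g = (-16230 + 2951) - 1/69779 = -13279 - 1/69779 = -926595342/69779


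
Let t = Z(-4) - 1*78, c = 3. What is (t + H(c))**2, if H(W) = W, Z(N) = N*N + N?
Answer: 3969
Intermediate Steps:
Z(N) = N + N**2 (Z(N) = N**2 + N = N + N**2)
t = -66 (t = -4*(1 - 4) - 1*78 = -4*(-3) - 78 = 12 - 78 = -66)
(t + H(c))**2 = (-66 + 3)**2 = (-63)**2 = 3969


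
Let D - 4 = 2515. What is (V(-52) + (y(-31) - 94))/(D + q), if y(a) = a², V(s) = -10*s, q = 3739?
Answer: 1387/6258 ≈ 0.22164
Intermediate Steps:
D = 2519 (D = 4 + 2515 = 2519)
(V(-52) + (y(-31) - 94))/(D + q) = (-10*(-52) + ((-31)² - 94))/(2519 + 3739) = (520 + (961 - 94))/6258 = (520 + 867)*(1/6258) = 1387*(1/6258) = 1387/6258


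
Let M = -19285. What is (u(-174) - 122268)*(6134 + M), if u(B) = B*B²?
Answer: 70887730092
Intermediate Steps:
u(B) = B³
(u(-174) - 122268)*(6134 + M) = ((-174)³ - 122268)*(6134 - 19285) = (-5268024 - 122268)*(-13151) = -5390292*(-13151) = 70887730092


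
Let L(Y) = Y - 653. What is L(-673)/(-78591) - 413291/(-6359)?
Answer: 637046765/9799219 ≈ 65.010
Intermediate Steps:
L(Y) = -653 + Y
L(-673)/(-78591) - 413291/(-6359) = (-653 - 673)/(-78591) - 413291/(-6359) = -1326*(-1/78591) - 413291*(-1/6359) = 26/1541 + 413291/6359 = 637046765/9799219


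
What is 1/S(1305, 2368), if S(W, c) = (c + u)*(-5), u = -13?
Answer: -1/11775 ≈ -8.4926e-5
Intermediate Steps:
S(W, c) = 65 - 5*c (S(W, c) = (c - 13)*(-5) = (-13 + c)*(-5) = 65 - 5*c)
1/S(1305, 2368) = 1/(65 - 5*2368) = 1/(65 - 11840) = 1/(-11775) = -1/11775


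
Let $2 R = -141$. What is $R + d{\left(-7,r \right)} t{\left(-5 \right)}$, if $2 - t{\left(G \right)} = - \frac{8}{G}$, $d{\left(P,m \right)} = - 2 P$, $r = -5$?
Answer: $- \frac{649}{10} \approx -64.9$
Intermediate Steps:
$R = - \frac{141}{2}$ ($R = \frac{1}{2} \left(-141\right) = - \frac{141}{2} \approx -70.5$)
$t{\left(G \right)} = 2 + \frac{8}{G}$ ($t{\left(G \right)} = 2 - - \frac{8}{G} = 2 + \frac{8}{G}$)
$R + d{\left(-7,r \right)} t{\left(-5 \right)} = - \frac{141}{2} + \left(-2\right) \left(-7\right) \left(2 + \frac{8}{-5}\right) = - \frac{141}{2} + 14 \left(2 + 8 \left(- \frac{1}{5}\right)\right) = - \frac{141}{2} + 14 \left(2 - \frac{8}{5}\right) = - \frac{141}{2} + 14 \cdot \frac{2}{5} = - \frac{141}{2} + \frac{28}{5} = - \frac{649}{10}$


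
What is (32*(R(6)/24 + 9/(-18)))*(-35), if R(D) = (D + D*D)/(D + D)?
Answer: 1190/3 ≈ 396.67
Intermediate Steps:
R(D) = (D + D²)/(2*D) (R(D) = (D + D²)/((2*D)) = (D + D²)*(1/(2*D)) = (D + D²)/(2*D))
(32*(R(6)/24 + 9/(-18)))*(-35) = (32*((½ + (½)*6)/24 + 9/(-18)))*(-35) = (32*((½ + 3)*(1/24) + 9*(-1/18)))*(-35) = (32*((7/2)*(1/24) - ½))*(-35) = (32*(7/48 - ½))*(-35) = (32*(-17/48))*(-35) = -34/3*(-35) = 1190/3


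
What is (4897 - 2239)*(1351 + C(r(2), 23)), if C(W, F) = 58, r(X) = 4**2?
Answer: 3745122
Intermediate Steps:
r(X) = 16
(4897 - 2239)*(1351 + C(r(2), 23)) = (4897 - 2239)*(1351 + 58) = 2658*1409 = 3745122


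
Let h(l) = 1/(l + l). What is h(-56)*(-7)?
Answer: 1/16 ≈ 0.062500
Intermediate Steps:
h(l) = 1/(2*l)
h(-56)*(-7) = ((1/2)/(-56))*(-7) = ((1/2)*(-1/56))*(-7) = -1/112*(-7) = 1/16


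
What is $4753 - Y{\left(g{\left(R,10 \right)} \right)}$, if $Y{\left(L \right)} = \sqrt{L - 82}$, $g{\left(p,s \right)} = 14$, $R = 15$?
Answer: $4753 - 2 i \sqrt{17} \approx 4753.0 - 8.2462 i$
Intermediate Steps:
$Y{\left(L \right)} = \sqrt{-82 + L}$
$4753 - Y{\left(g{\left(R,10 \right)} \right)} = 4753 - \sqrt{-82 + 14} = 4753 - \sqrt{-68} = 4753 - 2 i \sqrt{17}$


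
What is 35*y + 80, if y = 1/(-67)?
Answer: 5325/67 ≈ 79.478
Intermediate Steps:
y = -1/67 ≈ -0.014925
35*y + 80 = 35*(-1/67) + 80 = -35/67 + 80 = 5325/67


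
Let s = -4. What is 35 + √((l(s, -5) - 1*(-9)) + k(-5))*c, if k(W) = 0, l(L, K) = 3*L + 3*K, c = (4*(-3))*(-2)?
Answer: 35 + 72*I*√2 ≈ 35.0 + 101.82*I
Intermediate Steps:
c = 24 (c = -12*(-2) = 24)
l(L, K) = 3*K + 3*L
35 + √((l(s, -5) - 1*(-9)) + k(-5))*c = 35 + √(((3*(-5) + 3*(-4)) - 1*(-9)) + 0)*24 = 35 + √(((-15 - 12) + 9) + 0)*24 = 35 + √((-27 + 9) + 0)*24 = 35 + √(-18 + 0)*24 = 35 + √(-18)*24 = 35 + (3*I*√2)*24 = 35 + 72*I*√2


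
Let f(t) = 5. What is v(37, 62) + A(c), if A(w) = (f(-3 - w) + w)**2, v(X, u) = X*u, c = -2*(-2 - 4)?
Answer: 2583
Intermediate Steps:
c = 12 (c = -2*(-6) = 12)
A(w) = (5 + w)**2
v(37, 62) + A(c) = 37*62 + (5 + 12)**2 = 2294 + 17**2 = 2294 + 289 = 2583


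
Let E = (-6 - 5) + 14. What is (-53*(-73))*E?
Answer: 11607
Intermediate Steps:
E = 3 (E = -11 + 14 = 3)
(-53*(-73))*E = -53*(-73)*3 = 3869*3 = 11607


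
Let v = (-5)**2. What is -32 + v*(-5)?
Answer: -157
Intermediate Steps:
v = 25
-32 + v*(-5) = -32 + 25*(-5) = -32 - 125 = -157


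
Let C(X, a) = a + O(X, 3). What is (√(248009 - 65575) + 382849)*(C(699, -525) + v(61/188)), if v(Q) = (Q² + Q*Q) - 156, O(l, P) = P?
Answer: -4585725122855/17672 - 11977895*√182434/17672 ≈ -2.5978e+8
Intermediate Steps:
C(X, a) = 3 + a (C(X, a) = a + 3 = 3 + a)
v(Q) = -156 + 2*Q² (v(Q) = (Q² + Q²) - 156 = 2*Q² - 156 = -156 + 2*Q²)
(√(248009 - 65575) + 382849)*(C(699, -525) + v(61/188)) = (√(248009 - 65575) + 382849)*((3 - 525) + (-156 + 2*(61/188)²)) = (√182434 + 382849)*(-522 + (-156 + 2*(61*(1/188))²)) = (382849 + √182434)*(-522 + (-156 + 2*(61/188)²)) = (382849 + √182434)*(-522 + (-156 + 2*(3721/35344))) = (382849 + √182434)*(-522 + (-156 + 3721/17672)) = (382849 + √182434)*(-522 - 2753111/17672) = (382849 + √182434)*(-11977895/17672) = -4585725122855/17672 - 11977895*√182434/17672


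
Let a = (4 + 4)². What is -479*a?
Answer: -30656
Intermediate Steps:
a = 64 (a = 8² = 64)
-479*a = -479*64 = -30656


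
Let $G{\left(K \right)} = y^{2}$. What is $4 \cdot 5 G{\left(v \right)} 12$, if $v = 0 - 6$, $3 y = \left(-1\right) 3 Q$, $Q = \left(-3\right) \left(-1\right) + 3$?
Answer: $8640$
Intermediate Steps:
$Q = 6$ ($Q = 3 + 3 = 6$)
$y = -6$ ($y = \frac{\left(-1\right) 3 \cdot 6}{3} = \frac{\left(-3\right) 6}{3} = \frac{1}{3} \left(-18\right) = -6$)
$v = -6$ ($v = 0 - 6 = -6$)
$G{\left(K \right)} = 36$ ($G{\left(K \right)} = \left(-6\right)^{2} = 36$)
$4 \cdot 5 G{\left(v \right)} 12 = 4 \cdot 5 \cdot 36 \cdot 12 = 20 \cdot 36 \cdot 12 = 720 \cdot 12 = 8640$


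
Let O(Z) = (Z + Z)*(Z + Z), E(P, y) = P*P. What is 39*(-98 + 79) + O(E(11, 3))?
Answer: 57823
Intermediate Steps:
E(P, y) = P²
O(Z) = 4*Z² (O(Z) = (2*Z)*(2*Z) = 4*Z²)
39*(-98 + 79) + O(E(11, 3)) = 39*(-98 + 79) + 4*(11²)² = 39*(-19) + 4*121² = -741 + 4*14641 = -741 + 58564 = 57823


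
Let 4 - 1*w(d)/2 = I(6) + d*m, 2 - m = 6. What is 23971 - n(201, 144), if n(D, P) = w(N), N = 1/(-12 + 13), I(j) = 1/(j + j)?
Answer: 143731/6 ≈ 23955.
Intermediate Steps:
m = -4 (m = 2 - 1*6 = 2 - 6 = -4)
I(j) = 1/(2*j)
N = 1 (N = 1/1 = 1)
w(d) = 47/6 + 8*d (w(d) = 8 - 2*((½)/6 + d*(-4)) = 8 - 2*((½)*(⅙) - 4*d) = 8 - 2*(1/12 - 4*d) = 8 + (-⅙ + 8*d) = 47/6 + 8*d)
n(D, P) = 95/6 (n(D, P) = 47/6 + 8*1 = 47/6 + 8 = 95/6)
23971 - n(201, 144) = 23971 - 1*95/6 = 23971 - 95/6 = 143731/6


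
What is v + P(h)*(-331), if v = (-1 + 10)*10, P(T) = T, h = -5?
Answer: 1745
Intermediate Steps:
v = 90 (v = 9*10 = 90)
v + P(h)*(-331) = 90 - 5*(-331) = 90 + 1655 = 1745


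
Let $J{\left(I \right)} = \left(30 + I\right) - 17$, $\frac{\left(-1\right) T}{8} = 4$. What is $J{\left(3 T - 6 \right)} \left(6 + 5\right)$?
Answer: $-979$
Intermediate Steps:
$T = -32$ ($T = \left(-8\right) 4 = -32$)
$J{\left(I \right)} = 13 + I$
$J{\left(3 T - 6 \right)} \left(6 + 5\right) = \left(13 + \left(3 \left(-32\right) - 6\right)\right) \left(6 + 5\right) = \left(13 - 102\right) 11 = \left(-89\right) 11 = -979$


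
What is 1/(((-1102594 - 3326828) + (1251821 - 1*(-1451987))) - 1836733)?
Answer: -1/3562347 ≈ -2.8071e-7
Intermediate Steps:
1/(((-1102594 - 3326828) + (1251821 - 1*(-1451987))) - 1836733) = 1/((-4429422 + (1251821 + 1451987)) - 1836733) = 1/((-4429422 + 2703808) - 1836733) = 1/(-1725614 - 1836733) = 1/(-3562347) = -1/3562347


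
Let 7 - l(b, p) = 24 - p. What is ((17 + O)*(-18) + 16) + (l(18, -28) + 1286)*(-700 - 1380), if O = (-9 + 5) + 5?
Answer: -2581588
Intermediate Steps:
l(b, p) = -17 + p (l(b, p) = 7 - (24 - p) = 7 + (-24 + p) = -17 + p)
O = 1 (O = -4 + 5 = 1)
((17 + O)*(-18) + 16) + (l(18, -28) + 1286)*(-700 - 1380) = ((17 + 1)*(-18) + 16) + ((-17 - 28) + 1286)*(-700 - 1380) = (18*(-18) + 16) + (-45 + 1286)*(-2080) = (-324 + 16) + 1241*(-2080) = -308 - 2581280 = -2581588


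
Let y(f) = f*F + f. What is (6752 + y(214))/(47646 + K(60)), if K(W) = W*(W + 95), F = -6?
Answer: 947/9491 ≈ 0.099779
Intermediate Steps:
y(f) = -5*f (y(f) = f*(-6) + f = -6*f + f = -5*f)
K(W) = W*(95 + W)
(6752 + y(214))/(47646 + K(60)) = (6752 - 5*214)/(47646 + 60*(95 + 60)) = (6752 - 1070)/(47646 + 60*155) = 5682/(47646 + 9300) = 5682/56946 = 5682*(1/56946) = 947/9491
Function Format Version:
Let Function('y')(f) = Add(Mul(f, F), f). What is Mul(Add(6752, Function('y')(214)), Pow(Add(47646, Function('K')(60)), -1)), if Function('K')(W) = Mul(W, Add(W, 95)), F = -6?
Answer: Rational(947, 9491) ≈ 0.099779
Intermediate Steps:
Function('y')(f) = Mul(-5, f) (Function('y')(f) = Add(Mul(f, -6), f) = Add(Mul(-6, f), f) = Mul(-5, f))
Function('K')(W) = Mul(W, Add(95, W))
Mul(Add(6752, Function('y')(214)), Pow(Add(47646, Function('K')(60)), -1)) = Mul(Add(6752, Mul(-5, 214)), Pow(Add(47646, Mul(60, Add(95, 60))), -1)) = Mul(Add(6752, -1070), Pow(Add(47646, Mul(60, 155)), -1)) = Mul(5682, Pow(Add(47646, 9300), -1)) = Mul(5682, Pow(56946, -1)) = Mul(5682, Rational(1, 56946)) = Rational(947, 9491)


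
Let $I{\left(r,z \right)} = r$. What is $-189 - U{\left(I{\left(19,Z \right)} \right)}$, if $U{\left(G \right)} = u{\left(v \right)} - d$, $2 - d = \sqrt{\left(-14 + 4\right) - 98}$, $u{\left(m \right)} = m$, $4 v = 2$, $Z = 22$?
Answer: $- \frac{375}{2} - 6 i \sqrt{3} \approx -187.5 - 10.392 i$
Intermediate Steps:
$v = \frac{1}{2}$ ($v = \frac{1}{4} \cdot 2 = \frac{1}{2} \approx 0.5$)
$d = 2 - 6 i \sqrt{3}$ ($d = 2 - \sqrt{\left(-14 + 4\right) - 98} = 2 - \sqrt{-10 - 98} = 2 - \sqrt{-108} = 2 - 6 i \sqrt{3} \approx 2.0 - 10.392 i$)
$U{\left(G \right)} = - \frac{3}{2} + 6 i \sqrt{3}$ ($U{\left(G \right)} = \frac{1}{2} - \left(2 - 6 i \sqrt{3}\right) = - \frac{3}{2} + 6 i \sqrt{3}$)
$-189 - U{\left(I{\left(19,Z \right)} \right)} = -189 - \left(- \frac{3}{2} + 6 i \sqrt{3}\right) = -189 + \left(\frac{3}{2} - 6 i \sqrt{3}\right) = - \frac{375}{2} - 6 i \sqrt{3}$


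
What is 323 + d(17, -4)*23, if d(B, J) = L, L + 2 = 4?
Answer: 369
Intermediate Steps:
L = 2 (L = -2 + 4 = 2)
d(B, J) = 2
323 + d(17, -4)*23 = 323 + 2*23 = 323 + 46 = 369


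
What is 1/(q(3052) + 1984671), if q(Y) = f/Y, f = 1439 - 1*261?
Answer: 1526/3028608535 ≈ 5.0386e-7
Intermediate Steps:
f = 1178 (f = 1439 - 261 = 1178)
q(Y) = 1178/Y
1/(q(3052) + 1984671) = 1/(1178/3052 + 1984671) = 1/(1178*(1/3052) + 1984671) = 1/(589/1526 + 1984671) = 1/(3028608535/1526) = 1526/3028608535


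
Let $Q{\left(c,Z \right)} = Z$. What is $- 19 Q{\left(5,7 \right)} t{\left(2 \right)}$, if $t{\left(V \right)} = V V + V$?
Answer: $-798$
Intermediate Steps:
$t{\left(V \right)} = V + V^{2}$ ($t{\left(V \right)} = V^{2} + V = V + V^{2}$)
$- 19 Q{\left(5,7 \right)} t{\left(2 \right)} = \left(-19\right) 7 \cdot 2 \left(1 + 2\right) = - 133 \cdot 2 \cdot 3 = \left(-133\right) 6 = -798$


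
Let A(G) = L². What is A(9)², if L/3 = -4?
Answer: 20736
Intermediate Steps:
L = -12 (L = 3*(-4) = -12)
A(G) = 144 (A(G) = (-12)² = 144)
A(9)² = 144² = 20736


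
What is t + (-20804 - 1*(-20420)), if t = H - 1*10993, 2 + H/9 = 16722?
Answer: 139103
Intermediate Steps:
H = 150480 (H = -18 + 9*16722 = -18 + 150498 = 150480)
t = 139487 (t = 150480 - 1*10993 = 150480 - 10993 = 139487)
t + (-20804 - 1*(-20420)) = 139487 + (-20804 - 1*(-20420)) = 139487 + (-20804 + 20420) = 139487 - 384 = 139103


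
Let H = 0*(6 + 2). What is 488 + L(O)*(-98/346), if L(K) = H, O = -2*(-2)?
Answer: 488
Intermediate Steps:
O = 4
H = 0 (H = 0*8 = 0)
L(K) = 0
488 + L(O)*(-98/346) = 488 + 0*(-98/346) = 488 + 0*(-98*1/346) = 488 + 0*(-49/173) = 488 + 0 = 488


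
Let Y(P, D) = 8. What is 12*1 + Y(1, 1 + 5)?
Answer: 20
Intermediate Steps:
12*1 + Y(1, 1 + 5) = 12*1 + 8 = 12 + 8 = 20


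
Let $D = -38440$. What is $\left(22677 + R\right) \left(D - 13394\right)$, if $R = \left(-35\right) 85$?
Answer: $-1021233468$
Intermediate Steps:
$R = -2975$
$\left(22677 + R\right) \left(D - 13394\right) = \left(22677 - 2975\right) \left(-38440 - 13394\right) = 19702 \left(-51834\right) = -1021233468$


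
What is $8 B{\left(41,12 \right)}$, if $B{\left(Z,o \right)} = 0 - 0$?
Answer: $0$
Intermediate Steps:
$B{\left(Z,o \right)} = 0$ ($B{\left(Z,o \right)} = 0 + 0 = 0$)
$8 B{\left(41,12 \right)} = 8 \cdot 0 = 0$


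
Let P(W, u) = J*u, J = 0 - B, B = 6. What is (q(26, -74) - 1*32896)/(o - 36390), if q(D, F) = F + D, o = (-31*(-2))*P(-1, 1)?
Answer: 16472/18381 ≈ 0.89614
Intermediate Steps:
J = -6 (J = 0 - 1*6 = 0 - 6 = -6)
P(W, u) = -6*u
o = -372 (o = (-31*(-2))*(-6*1) = 62*(-6) = -372)
q(D, F) = D + F
(q(26, -74) - 1*32896)/(o - 36390) = ((26 - 74) - 1*32896)/(-372 - 36390) = (-48 - 32896)/(-36762) = -32944*(-1/36762) = 16472/18381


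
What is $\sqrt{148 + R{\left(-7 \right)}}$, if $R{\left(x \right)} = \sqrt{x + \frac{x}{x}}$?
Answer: $\sqrt{148 + i \sqrt{6}} \approx 12.166 + 0.1007 i$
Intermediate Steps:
$R{\left(x \right)} = \sqrt{1 + x}$ ($R{\left(x \right)} = \sqrt{x + 1} = \sqrt{1 + x}$)
$\sqrt{148 + R{\left(-7 \right)}} = \sqrt{148 + \sqrt{1 - 7}} = \sqrt{148 + \sqrt{-6}} = \sqrt{148 + i \sqrt{6}}$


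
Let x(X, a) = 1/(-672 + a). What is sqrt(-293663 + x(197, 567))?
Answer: 2*I*sqrt(809408670)/105 ≈ 541.91*I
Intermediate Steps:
sqrt(-293663 + x(197, 567)) = sqrt(-293663 + 1/(-672 + 567)) = sqrt(-293663 + 1/(-105)) = sqrt(-293663 - 1/105) = sqrt(-30834616/105) = 2*I*sqrt(809408670)/105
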